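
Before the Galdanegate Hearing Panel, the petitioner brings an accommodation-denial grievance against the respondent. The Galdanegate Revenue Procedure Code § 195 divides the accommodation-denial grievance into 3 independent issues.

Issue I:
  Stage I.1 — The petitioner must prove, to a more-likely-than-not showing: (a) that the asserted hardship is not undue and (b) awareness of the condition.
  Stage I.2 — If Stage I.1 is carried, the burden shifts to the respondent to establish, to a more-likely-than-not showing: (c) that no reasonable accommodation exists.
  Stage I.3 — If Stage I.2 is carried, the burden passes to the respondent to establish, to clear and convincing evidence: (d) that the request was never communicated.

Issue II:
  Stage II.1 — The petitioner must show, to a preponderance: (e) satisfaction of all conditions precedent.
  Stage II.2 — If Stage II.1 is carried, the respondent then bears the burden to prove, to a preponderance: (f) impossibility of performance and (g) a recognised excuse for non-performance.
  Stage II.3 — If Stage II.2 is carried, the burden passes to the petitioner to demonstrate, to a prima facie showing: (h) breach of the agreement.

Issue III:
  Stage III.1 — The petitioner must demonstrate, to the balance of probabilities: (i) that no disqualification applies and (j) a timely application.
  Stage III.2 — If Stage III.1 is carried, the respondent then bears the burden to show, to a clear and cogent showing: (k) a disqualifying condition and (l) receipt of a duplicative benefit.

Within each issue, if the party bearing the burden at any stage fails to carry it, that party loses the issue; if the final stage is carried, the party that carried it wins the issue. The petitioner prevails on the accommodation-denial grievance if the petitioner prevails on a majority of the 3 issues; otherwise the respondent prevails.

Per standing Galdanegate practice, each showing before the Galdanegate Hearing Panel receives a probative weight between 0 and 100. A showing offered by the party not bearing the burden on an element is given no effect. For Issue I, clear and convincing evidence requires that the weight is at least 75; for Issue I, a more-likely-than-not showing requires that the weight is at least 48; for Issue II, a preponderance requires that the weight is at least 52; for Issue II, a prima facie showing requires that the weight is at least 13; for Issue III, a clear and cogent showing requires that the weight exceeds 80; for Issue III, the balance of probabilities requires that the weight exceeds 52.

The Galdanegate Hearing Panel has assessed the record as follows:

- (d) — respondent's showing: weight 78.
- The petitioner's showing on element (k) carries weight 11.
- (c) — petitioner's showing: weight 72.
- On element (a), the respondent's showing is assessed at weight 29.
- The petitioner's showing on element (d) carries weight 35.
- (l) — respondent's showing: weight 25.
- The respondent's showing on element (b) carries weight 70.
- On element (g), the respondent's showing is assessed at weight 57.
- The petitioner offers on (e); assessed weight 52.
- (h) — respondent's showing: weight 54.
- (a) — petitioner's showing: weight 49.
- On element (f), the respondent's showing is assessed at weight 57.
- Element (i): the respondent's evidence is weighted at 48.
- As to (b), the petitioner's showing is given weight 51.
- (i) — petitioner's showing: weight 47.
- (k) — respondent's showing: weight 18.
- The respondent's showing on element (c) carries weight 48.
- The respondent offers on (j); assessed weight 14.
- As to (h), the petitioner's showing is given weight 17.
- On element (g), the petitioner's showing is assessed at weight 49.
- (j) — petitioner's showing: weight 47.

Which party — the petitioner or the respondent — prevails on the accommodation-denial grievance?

respondent

— Issue I —
Stage I.1 (petitioner, a more-likely-than-not showing, weight is at least 48): (a) 49 (respondent's 29 disregarded) ≥ 48 — meets; (b) 51 (respondent's 70 disregarded) ≥ 48 — meets.
  Stage I.1 carried; the burden shifts to the respondent.
Stage I.2 (respondent, a more-likely-than-not showing, weight is at least 48): (c) 48 (petitioner's 72 disregarded) ≥ 48 — meets.
  Stage I.2 carried; the burden remains with the respondent.
Stage I.3 (respondent, clear and convincing evidence, weight is at least 75): (d) 78 (petitioner's 35 disregarded) ≥ 75 — meets.
  All elements met at the final stage.
All stages carried — the respondent prevails on this issue.
— Issue II —
Stage II.1 — burden on petitioner; standard: a preponderance (weight is at least 52).
    (e): 52 ≥ 52 [met]
  Stage II.1 is satisfied; the onus moves to the respondent.
Stage II.2 — burden on respondent; standard: a preponderance (weight is at least 52).
    (f): 57 ≥ 52 [met]
    (g): 57 (petitioner's 49 disregarded) ≥ 52 [met]
  The respondent carries Stage II.2; the petitioner now bears the burden.
Stage II.3 — burden on petitioner; standard: a prima facie showing (weight is at least 13).
    (h): 17 (respondent's 54 disregarded) ≥ 13 [met]
  All elements met at the final stage.
All stages carried — the petitioner prevails on this issue.
— Issue III —
Stage III.1 (petitioner, the balance of probabilities, weight exceeds 52): (i) 47 (respondent's 48 disregarded) ≤ 52 — fails; (j) 47 (respondent's 14 disregarded) ≤ 52 — fails.
  Stage III.1 not carried; the petitioner fails its burden.
The respondent prevails on this issue.
Per-issue: Issue I → respondent; Issue II → petitioner; Issue III → respondent. The petitioner must prevail on a majority of issues; overall, the respondent prevails.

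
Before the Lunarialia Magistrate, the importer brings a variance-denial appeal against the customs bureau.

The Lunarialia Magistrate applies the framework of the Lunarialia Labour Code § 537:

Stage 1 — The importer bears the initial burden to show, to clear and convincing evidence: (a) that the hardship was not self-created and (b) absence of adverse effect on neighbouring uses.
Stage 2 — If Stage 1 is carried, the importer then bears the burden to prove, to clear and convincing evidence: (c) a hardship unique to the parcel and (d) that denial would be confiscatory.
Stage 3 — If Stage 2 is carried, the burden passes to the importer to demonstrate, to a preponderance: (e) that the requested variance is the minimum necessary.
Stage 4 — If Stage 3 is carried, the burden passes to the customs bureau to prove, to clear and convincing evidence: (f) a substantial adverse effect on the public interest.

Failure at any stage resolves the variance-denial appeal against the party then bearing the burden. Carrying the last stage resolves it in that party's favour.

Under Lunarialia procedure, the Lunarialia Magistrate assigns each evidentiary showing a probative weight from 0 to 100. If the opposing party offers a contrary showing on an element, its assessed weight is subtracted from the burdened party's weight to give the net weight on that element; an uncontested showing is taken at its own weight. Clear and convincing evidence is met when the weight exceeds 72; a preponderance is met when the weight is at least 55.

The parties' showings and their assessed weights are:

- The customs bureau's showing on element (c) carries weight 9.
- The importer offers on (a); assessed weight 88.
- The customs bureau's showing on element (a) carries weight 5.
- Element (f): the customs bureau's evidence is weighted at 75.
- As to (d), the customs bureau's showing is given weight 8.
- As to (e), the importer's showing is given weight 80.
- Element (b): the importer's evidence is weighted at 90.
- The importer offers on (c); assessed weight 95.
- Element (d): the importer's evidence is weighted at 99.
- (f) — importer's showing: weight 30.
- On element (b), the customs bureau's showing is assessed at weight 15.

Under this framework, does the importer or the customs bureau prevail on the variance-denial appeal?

Stage 1 — burden on importer; standard: clear and convincing evidence (weight exceeds 72).
    (a): 88 − 5 = 83 > 72 [met]
    (b): 90 − 15 = 75 > 72 [met]
  Stage 1 is satisfied; the importer continues to bear the burden.
Stage 2 — burden on importer; standard: clear and convincing evidence (weight exceeds 72).
    (c): 95 − 9 = 86 > 72 [met]
    (d): 99 − 8 = 91 > 72 [met]
  Stage 2 is satisfied; the importer continues to bear the burden.
Stage 3 — burden on importer; standard: a preponderance (weight is at least 55).
    (e): 80 ≥ 55 [met]
  Stage 3 carried; the burden shifts to the customs bureau.
Stage 4 — burden on customs bureau; standard: clear and convincing evidence (weight exceeds 72).
    (f): 75 − 30 = 45 ≤ 72 [not met]
  The customs bureau does not carry Stage 4.
The analysis ends at Stage 4; the importer prevails.

importer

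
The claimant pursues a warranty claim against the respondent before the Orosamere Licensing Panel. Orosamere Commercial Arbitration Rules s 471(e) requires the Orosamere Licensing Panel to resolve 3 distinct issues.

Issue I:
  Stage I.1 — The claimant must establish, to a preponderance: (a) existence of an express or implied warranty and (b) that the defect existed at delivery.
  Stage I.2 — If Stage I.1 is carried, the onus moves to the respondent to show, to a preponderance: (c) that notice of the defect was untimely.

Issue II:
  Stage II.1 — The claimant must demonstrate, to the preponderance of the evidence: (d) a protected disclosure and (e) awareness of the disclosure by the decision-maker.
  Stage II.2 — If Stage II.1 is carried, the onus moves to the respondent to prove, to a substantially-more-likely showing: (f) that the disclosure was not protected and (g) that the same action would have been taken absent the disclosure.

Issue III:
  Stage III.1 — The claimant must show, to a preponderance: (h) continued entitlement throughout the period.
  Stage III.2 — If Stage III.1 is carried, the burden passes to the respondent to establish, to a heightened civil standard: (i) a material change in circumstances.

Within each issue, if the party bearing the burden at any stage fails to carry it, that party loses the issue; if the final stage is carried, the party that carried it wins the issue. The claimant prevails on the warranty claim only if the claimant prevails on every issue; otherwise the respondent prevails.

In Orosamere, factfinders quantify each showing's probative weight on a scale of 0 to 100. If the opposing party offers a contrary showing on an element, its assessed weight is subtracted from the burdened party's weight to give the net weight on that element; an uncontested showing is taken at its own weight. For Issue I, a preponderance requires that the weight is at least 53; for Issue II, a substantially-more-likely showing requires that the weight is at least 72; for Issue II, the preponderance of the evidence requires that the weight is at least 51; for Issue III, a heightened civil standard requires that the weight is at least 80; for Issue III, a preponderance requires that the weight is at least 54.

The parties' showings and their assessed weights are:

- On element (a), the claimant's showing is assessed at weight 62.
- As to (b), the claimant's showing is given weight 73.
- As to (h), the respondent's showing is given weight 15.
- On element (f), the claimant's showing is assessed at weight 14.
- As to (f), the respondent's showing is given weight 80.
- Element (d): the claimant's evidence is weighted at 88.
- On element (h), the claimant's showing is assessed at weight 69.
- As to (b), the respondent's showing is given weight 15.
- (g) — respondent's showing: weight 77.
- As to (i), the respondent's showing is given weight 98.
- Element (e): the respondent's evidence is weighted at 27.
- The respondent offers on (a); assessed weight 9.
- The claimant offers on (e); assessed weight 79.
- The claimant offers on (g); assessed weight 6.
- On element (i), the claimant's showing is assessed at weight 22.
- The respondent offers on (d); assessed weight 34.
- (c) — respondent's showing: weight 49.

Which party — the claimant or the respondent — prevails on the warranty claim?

— Issue I —
Stage I.1 (claimant, a preponderance, weight is at least 53): (a) net 62−9=53 ≥ 53 — meets; (b) net 73−15=58 ≥ 53 — meets.
  Stage I.1 is satisfied; the onus moves to the respondent.
Stage I.2 (respondent, a preponderance, weight is at least 53): (c) 49 < 53 — fails.
  Stage I.2 not carried; the respondent fails its burden.
The claimant prevails on this issue.
— Issue II —
At Stage II.1 the claimant must meet the preponderance of the evidence (weight is at least 51): on (d) the weight is 88 less the opposing 34 gives net 54, ≥ 51, so (d) meets the standard; on (e) the weight is 79 less the opposing 27 gives net 52, ≥ 51, so (e) meets the standard.
  All elements met. The burden passes to the respondent.
At Stage II.2 the respondent must meet a substantially-more-likely showing (weight is at least 72): on (f) the weight is 80 less the opposing 14 gives net 66, which does not reach 72, so (f) does not meet the standard; on (g) the weight is 77 less the opposing 6 gives net 71, which does not reach 72, so (g) does not meet the standard.
  The respondent does not carry Stage II.2.
So the claimant prevails on this issue.
— Issue III —
At Stage III.1 the claimant must meet a preponderance (weight is at least 54): on (h) the weight is 69 less the opposing 15 gives net 54, ≥ 54, so (h) meets the standard.
  Stage III.1 carried; the burden shifts to the respondent.
At Stage III.2 the respondent must meet a heightened civil standard (weight is at least 80): on (i) the weight is 98 less the opposing 22 gives net 76, < 80, so (i) does not meet the standard.
  Not every element is met, so the respondent fails to carry Stage III.2.
The analysis ends at Stage III.2; the claimant prevails on this issue.
Per-issue: Issue I → claimant; Issue II → claimant; Issue III → claimant. The claimant must prevail on every issue; overall, the claimant prevails.

claimant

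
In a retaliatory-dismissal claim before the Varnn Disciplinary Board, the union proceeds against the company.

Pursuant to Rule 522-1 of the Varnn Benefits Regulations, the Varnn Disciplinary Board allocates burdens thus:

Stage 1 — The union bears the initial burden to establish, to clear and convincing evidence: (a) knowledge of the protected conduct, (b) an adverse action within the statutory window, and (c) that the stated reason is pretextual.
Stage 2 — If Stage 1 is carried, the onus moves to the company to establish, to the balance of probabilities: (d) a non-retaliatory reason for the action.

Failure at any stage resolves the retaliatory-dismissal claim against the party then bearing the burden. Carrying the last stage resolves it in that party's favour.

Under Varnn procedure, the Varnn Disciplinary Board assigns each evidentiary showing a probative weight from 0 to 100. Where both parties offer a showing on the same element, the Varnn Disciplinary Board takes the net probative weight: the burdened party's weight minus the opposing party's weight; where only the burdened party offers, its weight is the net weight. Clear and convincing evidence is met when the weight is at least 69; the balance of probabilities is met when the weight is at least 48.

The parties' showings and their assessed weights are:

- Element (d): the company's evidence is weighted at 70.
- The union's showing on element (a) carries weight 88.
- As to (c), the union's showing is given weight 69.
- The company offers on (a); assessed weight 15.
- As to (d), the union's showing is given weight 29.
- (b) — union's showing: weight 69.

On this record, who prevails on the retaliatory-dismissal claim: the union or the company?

union

At Stage 1 the union must meet clear and convincing evidence (weight is at least 69): on (a) the weight is 88 less the opposing 15 gives net 73, which does reach 69, so (a) meets the standard; on (b) the weight is 69, ≥ 69, so (b) meets the standard; on (c) the weight is 69, ≥ 69, so (c) meets the standard.
  Stage 1 is satisfied; the onus moves to the company.
At Stage 2 the company must meet the balance of probabilities (weight is at least 48): on (d) the weight is 70 less the opposing 29 gives net 41, < 48, so (d) does not meet the standard.
  Not every element is met, so the company fails to carry Stage 2.
The union prevails.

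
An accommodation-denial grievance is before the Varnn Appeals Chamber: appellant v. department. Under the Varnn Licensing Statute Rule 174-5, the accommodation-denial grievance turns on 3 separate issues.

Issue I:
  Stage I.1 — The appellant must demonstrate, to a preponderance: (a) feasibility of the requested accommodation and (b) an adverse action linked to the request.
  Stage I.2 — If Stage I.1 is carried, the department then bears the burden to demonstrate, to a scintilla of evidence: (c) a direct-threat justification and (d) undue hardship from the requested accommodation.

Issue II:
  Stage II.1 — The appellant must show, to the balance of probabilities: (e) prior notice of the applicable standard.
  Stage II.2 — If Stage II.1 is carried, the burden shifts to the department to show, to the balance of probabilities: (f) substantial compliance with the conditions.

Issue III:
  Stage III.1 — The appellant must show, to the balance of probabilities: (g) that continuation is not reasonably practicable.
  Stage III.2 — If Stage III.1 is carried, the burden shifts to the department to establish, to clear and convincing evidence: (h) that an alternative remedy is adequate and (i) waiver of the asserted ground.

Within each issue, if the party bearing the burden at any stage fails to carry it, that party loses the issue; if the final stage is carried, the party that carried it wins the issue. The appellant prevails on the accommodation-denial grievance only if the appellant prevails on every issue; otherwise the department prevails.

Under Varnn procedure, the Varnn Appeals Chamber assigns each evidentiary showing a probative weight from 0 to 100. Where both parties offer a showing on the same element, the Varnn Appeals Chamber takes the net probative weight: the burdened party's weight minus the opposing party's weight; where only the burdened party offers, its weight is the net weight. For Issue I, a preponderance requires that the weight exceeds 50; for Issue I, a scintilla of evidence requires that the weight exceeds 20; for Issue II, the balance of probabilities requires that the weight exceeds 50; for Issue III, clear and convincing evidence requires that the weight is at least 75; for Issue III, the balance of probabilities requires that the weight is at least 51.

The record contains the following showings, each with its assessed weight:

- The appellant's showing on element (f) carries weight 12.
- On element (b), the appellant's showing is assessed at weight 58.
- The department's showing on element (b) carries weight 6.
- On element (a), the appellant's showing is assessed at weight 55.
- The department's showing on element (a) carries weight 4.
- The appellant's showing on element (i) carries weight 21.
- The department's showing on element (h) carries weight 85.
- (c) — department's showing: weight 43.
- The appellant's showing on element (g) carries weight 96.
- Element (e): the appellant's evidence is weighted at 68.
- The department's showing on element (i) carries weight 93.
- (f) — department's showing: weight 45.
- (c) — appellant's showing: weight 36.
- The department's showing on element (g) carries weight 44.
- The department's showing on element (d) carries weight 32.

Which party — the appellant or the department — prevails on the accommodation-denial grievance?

— Issue I —
Stage I.1 — burden on appellant; standard: a preponderance (weight exceeds 50).
    (a): 55 − 4 = 51 > 50 [met]
    (b): 58 − 6 = 52 > 50 [met]
  Stage I.1 is satisfied; the onus moves to the department.
Stage I.2 — burden on department; standard: a scintilla of evidence (weight exceeds 20).
    (c): 43 − 36 = 7 ≤ 20 [not met]
    (d): 32 > 20 [met]
  Not every element is met, so the department fails to carry Stage I.2.
The appellant prevails on this issue.
— Issue II —
Stage II.1 — burden on appellant; standard: the balance of probabilities (weight exceeds 50).
    (e): 68 > 50 [met]
  The appellant carries Stage II.1; the department now bears the burden.
Stage II.2 — burden on department; standard: the balance of probabilities (weight exceeds 50).
    (f): 45 − 12 = 33 ≤ 50 [not met]
  The department does not carry Stage II.2.
The analysis ends at Stage II.2; the appellant prevails on this issue.
— Issue III —
Stage III.1 — burden on appellant; standard: the balance of probabilities (weight is at least 51).
    (g): 96 − 44 = 52 ≥ 51 [met]
  All elements met. The burden passes to the department.
Stage III.2 — burden on department; standard: clear and convincing evidence (weight is at least 75).
    (h): 85 ≥ 75 [met]
    (i): 93 − 21 = 72 < 75 [not met]
  The department does not carry Stage III.2.
The appellant prevails on this issue.
Per-issue: Issue I → appellant; Issue II → appellant; Issue III → appellant. The appellant must prevail on every issue; overall, the appellant prevails.

appellant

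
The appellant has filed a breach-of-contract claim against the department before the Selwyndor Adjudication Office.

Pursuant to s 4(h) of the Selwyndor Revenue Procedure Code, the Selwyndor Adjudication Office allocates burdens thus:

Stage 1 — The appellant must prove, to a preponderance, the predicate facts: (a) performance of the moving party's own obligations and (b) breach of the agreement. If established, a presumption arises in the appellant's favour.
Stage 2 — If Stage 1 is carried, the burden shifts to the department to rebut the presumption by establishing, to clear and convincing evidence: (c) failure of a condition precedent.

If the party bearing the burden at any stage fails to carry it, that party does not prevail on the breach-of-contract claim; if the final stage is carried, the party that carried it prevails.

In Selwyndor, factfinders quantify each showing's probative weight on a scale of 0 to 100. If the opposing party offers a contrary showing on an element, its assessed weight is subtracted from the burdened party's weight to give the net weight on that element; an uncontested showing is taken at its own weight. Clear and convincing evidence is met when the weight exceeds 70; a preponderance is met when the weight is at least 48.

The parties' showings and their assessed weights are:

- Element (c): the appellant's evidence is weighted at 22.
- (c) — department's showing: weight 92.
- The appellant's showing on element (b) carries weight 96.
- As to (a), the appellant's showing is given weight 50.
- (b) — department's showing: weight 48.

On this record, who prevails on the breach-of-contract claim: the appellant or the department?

Stage 1 (appellant, a preponderance, weight is at least 48): (a) 50 ≥ 48 — meets; (b) net 96−48=48 ≥ 48 — meets.
  The appellant carries Stage 1; the department now bears the burden.
Stage 2 (department, clear and convincing evidence, weight exceeds 70): (c) net 92−22=70 ≤ 70 — fails.
  Not every element is met, so the department fails to carry Stage 2.
The appellant prevails.

appellant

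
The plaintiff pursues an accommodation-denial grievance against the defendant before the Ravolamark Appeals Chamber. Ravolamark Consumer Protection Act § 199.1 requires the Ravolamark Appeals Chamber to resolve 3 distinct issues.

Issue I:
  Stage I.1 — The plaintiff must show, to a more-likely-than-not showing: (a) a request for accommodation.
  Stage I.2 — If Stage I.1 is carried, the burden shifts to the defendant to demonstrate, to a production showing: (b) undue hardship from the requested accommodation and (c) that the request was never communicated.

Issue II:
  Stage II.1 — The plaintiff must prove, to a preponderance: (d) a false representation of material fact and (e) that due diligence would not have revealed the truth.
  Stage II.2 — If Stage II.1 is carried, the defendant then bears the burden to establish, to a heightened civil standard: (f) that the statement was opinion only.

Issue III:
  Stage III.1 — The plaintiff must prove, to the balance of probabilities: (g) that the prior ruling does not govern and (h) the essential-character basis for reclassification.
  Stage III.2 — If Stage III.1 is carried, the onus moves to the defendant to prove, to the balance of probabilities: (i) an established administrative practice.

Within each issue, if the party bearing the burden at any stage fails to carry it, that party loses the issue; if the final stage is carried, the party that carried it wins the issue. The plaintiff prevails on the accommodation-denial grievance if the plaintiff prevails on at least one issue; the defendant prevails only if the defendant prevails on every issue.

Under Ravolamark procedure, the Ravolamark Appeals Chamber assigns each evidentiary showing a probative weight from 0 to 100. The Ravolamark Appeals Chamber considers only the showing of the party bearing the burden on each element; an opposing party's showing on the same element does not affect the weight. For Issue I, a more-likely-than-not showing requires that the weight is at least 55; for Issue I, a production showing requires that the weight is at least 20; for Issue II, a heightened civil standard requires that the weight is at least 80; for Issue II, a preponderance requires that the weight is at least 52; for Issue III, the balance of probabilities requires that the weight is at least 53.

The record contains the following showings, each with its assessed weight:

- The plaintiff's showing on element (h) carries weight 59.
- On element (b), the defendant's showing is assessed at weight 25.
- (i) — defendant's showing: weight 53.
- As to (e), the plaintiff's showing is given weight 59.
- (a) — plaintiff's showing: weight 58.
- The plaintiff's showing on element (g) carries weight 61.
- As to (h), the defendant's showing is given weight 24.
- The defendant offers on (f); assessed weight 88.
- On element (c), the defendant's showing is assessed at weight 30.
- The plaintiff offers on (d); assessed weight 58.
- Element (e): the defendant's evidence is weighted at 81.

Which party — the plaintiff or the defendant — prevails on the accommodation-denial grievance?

— Issue I —
At Stage I.1 the plaintiff must meet a more-likely-than-not showing (weight is at least 55): on (a) the weight is 58, which does reach 55, so (a) meets the standard.
  The plaintiff carries Stage I.1; the defendant now bears the burden.
At Stage I.2 the defendant must meet a production showing (weight is at least 20): on (b) the weight is 25, ≥ 20, so (b) meets the standard; on (c) the weight is 30, which does reach 20, so (c) meets the standard.
  All elements met at the final stage.
All stages carried — the defendant prevails on this issue.
— Issue II —
At Stage II.1 the plaintiff must meet a preponderance (weight is at least 52): on (d) the weight is 58, ≥ 52, so (d) meets the standard; on (e) the weight is 59 (the defendant's 81 is given no effect), which does reach 52, so (e) meets the standard.
  All elements met. The burden passes to the defendant.
At Stage II.2 the defendant must meet a heightened civil standard (weight is at least 80): on (f) the weight is 88, which does reach 80, so (f) meets the standard.
  The defendant carries the last stage.
With every stage satisfied, the defendant prevails on this issue.
— Issue III —
Stage III.1 (plaintiff, the balance of probabilities, weight is at least 53): (g) 61 ≥ 53 — meets; (h) 59 (defendant's 24 disregarded) ≥ 53 — meets.
  The plaintiff carries Stage III.1; the defendant now bears the burden.
Stage III.2 (defendant, the balance of probabilities, weight is at least 53): (i) 53 ≥ 53 — meets.
  All elements met at the final stage.
All stages carried — the defendant prevails on this issue.
Per-issue: Issue I → defendant; Issue II → defendant; Issue III → defendant. The plaintiff must prevail on at least one issue; overall, the defendant prevails.

defendant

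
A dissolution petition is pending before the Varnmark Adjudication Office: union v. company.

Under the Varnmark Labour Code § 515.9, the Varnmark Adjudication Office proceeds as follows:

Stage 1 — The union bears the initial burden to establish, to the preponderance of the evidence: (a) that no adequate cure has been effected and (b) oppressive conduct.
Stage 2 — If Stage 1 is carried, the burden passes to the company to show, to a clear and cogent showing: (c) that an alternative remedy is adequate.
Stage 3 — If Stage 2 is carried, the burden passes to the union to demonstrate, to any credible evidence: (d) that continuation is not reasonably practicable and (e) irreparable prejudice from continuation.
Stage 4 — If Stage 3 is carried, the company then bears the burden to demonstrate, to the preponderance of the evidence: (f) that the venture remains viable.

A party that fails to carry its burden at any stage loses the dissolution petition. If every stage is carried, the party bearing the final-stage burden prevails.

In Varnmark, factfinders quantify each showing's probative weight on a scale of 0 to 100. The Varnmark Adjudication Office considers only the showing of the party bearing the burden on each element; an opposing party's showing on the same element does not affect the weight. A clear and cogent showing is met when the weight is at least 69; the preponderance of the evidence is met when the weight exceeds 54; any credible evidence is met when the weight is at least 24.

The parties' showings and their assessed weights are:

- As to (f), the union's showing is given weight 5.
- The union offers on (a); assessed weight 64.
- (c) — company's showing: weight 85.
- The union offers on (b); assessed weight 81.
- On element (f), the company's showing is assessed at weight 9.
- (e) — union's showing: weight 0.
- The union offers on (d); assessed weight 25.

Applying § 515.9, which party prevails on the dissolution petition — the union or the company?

company

Stage 1 (union, the preponderance of the evidence, weight exceeds 54): (a) 64 > 54 — meets; (b) 81 > 54 — meets.
  The union carries Stage 1; the company now bears the burden.
Stage 2 (company, a clear and cogent showing, weight is at least 69): (c) 85 ≥ 69 — meets.
  The company carries Stage 2; the union now bears the burden.
Stage 3 (union, any credible evidence, weight is at least 24): (d) 25 ≥ 24 — meets; (e) 0 < 24 — fails.
  Not every element is met, so the union fails to carry Stage 3.
The company prevails.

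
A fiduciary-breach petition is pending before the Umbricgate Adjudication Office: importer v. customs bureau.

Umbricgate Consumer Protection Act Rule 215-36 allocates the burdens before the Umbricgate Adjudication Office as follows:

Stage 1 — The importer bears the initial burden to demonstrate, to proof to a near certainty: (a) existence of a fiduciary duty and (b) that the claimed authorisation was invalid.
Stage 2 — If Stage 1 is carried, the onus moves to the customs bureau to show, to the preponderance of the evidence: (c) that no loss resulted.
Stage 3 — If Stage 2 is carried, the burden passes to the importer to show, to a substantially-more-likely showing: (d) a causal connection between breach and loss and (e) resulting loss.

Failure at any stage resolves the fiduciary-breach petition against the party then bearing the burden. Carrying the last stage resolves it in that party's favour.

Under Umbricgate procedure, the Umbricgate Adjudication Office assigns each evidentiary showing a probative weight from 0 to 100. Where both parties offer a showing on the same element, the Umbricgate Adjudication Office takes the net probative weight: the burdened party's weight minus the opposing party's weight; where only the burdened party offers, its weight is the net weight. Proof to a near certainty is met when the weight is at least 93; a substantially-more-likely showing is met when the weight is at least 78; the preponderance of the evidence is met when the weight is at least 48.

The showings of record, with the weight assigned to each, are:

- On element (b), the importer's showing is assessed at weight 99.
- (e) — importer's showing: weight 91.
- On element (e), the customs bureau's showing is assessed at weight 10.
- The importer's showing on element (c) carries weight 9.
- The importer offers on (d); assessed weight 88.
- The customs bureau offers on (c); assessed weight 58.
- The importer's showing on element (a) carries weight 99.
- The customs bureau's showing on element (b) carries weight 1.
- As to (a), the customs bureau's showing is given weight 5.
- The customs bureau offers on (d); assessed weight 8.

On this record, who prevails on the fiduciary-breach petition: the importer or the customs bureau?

importer

Stage 1 — burden on importer; standard: proof to a near certainty (weight is at least 93).
    (a): 99 − 5 = 94 ≥ 93 [met]
    (b): 99 − 1 = 98 ≥ 93 [met]
  Stage 1 carried; the burden shifts to the customs bureau.
Stage 2 — burden on customs bureau; standard: the preponderance of the evidence (weight is at least 48).
    (c): 58 − 9 = 49 ≥ 48 [met]
  All elements met. The burden passes to the importer.
Stage 3 — burden on importer; standard: a substantially-more-likely showing (weight is at least 78).
    (d): 88 − 8 = 80 ≥ 78 [met]
    (e): 91 − 10 = 81 ≥ 78 [met]
  The importer carries the last stage.
Every stage carried; the importer prevails.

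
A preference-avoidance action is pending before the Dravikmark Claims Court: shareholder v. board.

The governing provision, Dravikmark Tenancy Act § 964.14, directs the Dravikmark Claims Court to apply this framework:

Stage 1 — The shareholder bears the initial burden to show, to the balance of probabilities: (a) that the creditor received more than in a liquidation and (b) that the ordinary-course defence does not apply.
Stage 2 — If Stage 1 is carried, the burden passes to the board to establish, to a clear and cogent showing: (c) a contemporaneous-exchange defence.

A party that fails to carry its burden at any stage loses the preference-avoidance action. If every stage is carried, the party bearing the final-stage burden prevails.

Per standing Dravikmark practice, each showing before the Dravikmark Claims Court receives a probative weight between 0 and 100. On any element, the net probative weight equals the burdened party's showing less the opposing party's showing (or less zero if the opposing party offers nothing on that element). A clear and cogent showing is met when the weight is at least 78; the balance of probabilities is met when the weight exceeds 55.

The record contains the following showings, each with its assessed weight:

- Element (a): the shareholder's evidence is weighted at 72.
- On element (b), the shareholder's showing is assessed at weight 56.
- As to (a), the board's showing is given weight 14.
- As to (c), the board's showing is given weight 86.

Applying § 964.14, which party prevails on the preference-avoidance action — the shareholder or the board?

board

Stage 1 (shareholder, the balance of probabilities, weight exceeds 55): (a) net 72−14=58 > 55 — meets; (b) 56 > 55 — meets.
  The shareholder carries Stage 1; the board now bears the burden.
Stage 2 (board, a clear and cogent showing, weight is at least 78): (c) 86 ≥ 78 — meets.
  All elements met at the final stage.
All stages carried — the board prevails.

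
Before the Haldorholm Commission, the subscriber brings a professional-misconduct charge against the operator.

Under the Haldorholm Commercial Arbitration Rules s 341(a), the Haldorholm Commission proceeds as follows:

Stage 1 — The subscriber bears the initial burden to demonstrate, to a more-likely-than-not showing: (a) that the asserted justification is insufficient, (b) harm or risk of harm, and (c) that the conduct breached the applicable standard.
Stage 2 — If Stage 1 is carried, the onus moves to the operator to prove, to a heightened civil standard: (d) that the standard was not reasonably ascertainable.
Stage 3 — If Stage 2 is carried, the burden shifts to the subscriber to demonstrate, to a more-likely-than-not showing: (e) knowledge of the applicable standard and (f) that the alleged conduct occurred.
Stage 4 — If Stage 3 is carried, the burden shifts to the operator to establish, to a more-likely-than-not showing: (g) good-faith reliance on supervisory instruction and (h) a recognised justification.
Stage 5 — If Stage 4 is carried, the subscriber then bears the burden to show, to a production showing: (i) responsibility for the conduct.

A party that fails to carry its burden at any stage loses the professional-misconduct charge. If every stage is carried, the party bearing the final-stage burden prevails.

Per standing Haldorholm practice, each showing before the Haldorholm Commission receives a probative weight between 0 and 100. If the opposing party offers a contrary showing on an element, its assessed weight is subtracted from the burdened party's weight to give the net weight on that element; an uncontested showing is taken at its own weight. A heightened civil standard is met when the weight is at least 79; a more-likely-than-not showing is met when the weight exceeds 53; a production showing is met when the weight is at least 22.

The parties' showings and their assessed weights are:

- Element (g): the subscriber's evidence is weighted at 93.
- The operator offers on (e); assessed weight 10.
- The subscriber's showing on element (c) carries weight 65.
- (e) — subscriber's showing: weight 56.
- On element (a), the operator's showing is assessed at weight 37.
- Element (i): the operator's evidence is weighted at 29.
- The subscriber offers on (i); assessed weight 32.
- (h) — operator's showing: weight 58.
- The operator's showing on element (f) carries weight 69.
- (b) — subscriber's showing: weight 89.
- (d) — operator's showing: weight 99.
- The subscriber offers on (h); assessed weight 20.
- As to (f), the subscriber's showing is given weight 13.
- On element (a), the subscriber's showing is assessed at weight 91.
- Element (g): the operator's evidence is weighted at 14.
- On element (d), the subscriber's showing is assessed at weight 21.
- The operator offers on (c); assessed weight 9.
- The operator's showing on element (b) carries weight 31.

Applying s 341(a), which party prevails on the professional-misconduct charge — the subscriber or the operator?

subscriber

Stage 1 — burden on subscriber; standard: a more-likely-than-not showing (weight exceeds 53).
    (a): 91 − 37 = 54 > 53 [met]
    (b): 89 − 31 = 58 > 53 [met]
    (c): 65 − 9 = 56 > 53 [met]
  Stage 1 is satisfied; the onus moves to the operator.
Stage 2 — burden on operator; standard: a heightened civil standard (weight is at least 79).
    (d): 99 − 21 = 78 < 79 [not met]
  Not every element is met, so the operator fails to carry Stage 2.
The analysis ends at Stage 2; the subscriber prevails.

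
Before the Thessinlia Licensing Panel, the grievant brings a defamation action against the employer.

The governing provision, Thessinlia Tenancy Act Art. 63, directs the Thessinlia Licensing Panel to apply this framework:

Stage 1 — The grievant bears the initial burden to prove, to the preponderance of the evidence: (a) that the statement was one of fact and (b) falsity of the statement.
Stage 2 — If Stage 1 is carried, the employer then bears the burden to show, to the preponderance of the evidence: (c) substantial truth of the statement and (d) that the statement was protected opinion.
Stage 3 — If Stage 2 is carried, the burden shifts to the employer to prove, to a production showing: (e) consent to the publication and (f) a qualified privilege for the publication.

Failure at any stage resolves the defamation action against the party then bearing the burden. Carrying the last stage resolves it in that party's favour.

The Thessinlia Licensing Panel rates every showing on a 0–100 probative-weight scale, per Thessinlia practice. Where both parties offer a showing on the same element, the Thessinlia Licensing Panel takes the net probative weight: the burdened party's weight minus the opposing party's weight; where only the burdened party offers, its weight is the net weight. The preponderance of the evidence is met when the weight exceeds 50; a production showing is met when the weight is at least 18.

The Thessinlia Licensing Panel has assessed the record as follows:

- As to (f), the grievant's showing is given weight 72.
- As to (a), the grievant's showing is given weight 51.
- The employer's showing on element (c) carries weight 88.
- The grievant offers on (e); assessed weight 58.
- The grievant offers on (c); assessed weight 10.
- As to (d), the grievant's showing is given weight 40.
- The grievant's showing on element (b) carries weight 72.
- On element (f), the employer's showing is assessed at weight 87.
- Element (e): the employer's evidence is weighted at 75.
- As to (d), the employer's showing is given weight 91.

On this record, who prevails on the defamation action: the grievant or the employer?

At Stage 1 the grievant must meet the preponderance of the evidence (weight exceeds 50): on (a) the weight is 51, > 50, so (a) meets the standard; on (b) the weight is 72, > 50, so (b) meets the standard.
  Stage 1 is satisfied; the onus moves to the employer.
At Stage 2 the employer must meet the preponderance of the evidence (weight exceeds 50): on (c) the weight is 88 less the opposing 10 gives net 78, which does exceed 50, so (c) meets the standard; on (d) the weight is 91 less the opposing 40 gives net 51, > 50, so (d) meets the standard.
  Stage 2 carried; the burden remains with the employer.
At Stage 3 the employer must meet a production showing (weight is at least 18): on (e) the weight is 75 less the opposing 58 gives net 17, which does not reach 18, so (e) does not meet the standard; on (f) the weight is 87 less the opposing 72 gives net 15, which does not reach 18, so (f) does not meet the standard.
  Stage 3 not carried; the employer fails its burden.
So the grievant prevails.

grievant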